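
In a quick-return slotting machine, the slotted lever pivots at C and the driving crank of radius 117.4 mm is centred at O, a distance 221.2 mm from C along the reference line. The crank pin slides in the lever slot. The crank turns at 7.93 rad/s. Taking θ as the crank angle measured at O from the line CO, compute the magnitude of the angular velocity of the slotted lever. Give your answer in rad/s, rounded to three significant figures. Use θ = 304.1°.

2.45

ω = 7.93 rad/s
Crank pin A relative to C: A = (d + r cosθ, r sinθ); lever angle φ = atan2(r sinθ, d + r cosθ).
Differentiating tanφ: φ̇ = rω(d cosθ + r)/(d² + r² + 2dr cosθ).
d² + r² + 2dr cosθ = |CA|² = 0.0918305 m²;  d cosθ + r = +0.24141 m.
|ω_lever| = |0.1174·7.93·+0.24141| / 0.0918305 = 2.4475 rad/s.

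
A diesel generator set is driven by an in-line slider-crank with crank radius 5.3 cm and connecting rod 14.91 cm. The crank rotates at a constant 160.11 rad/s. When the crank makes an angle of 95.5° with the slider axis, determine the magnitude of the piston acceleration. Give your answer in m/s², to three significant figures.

ω = 160.1 rad/s
x(θ) = r cosθ + √(L² − r² sin²θ); with ω constant, a = ω²·d²x/dθ².
d²x/dθ² = −r cosθ − r²(cos2θ)/√u − r⁴ sin²2θ/(4u^{3/2}),  u = L² − r² sin²θ = 0.0194476 m².
Substituting r = 0.053 m, L = 0.1491 m, θ = 95.5°: d²x/dθ² = +0.024826 m.
a = ω²·d²x/dθ² = (160.1)²·(+0.024826) = +636.42 m/s²;  |a| = 636.42 m/s².

636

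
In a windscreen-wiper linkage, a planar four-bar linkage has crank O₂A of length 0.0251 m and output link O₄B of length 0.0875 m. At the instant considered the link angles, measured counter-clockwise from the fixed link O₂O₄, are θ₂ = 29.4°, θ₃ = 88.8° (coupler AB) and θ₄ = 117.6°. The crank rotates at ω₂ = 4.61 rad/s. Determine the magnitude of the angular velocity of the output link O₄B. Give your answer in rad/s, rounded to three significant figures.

ω₂ = 4.61 rad/s
Differentiating the loop-closure r₂e^{iθ₂}+r₃e^{iθ₃}=r₁+r₄e^{iθ₄} gives r₂ω₂e^{iθ₂}+r₃ω₃e^{iθ₃}=r₄ω₄e^{iθ₄}.
Eliminating the other unknown: ω₄ = r₂ω₂ sin(θ₂−θ₃) / [r₄ sin(θ₄−θ₃)].
Numerator sine = -0.86074; denominator sine = +0.48175.
Result = 0.0251·4.61·(-0.86074) / (0.0875·(+0.48175)) = -2.3627 rad/s; magnitude 2.3627 rad/s.

2.36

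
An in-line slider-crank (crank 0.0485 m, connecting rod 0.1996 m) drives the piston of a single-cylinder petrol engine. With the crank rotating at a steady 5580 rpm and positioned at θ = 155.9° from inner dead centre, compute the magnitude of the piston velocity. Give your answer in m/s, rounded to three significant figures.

ω = 2π·5580/60 = 584.3 rad/s
For an in-line slider-crank, x = r cosθ + √(L² − r² sin²θ), so v = −rω sinθ·[1 + r cosθ/√(L² − r² sin²θ)].
With r = 0.0485 m, L = 0.1996 m, θ = 155.9°: √(L² − r² sin²θ) = 0.19862 m.
v = −0.0485·584.3·0.40833·[1 + 0.0485·-0.91283/0.19862] = -8.9927 m/s.
|v| = 8.9927 m/s.

8.99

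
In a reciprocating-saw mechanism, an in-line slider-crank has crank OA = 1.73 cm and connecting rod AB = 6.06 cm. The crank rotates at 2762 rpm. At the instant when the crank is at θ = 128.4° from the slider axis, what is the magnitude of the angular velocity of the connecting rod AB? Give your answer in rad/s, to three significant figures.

ω = 289.2 rad/s (converted from 2762 rpm).
The rod makes angle φ with the slider axis where L sinφ = r sinθ; differentiating, L cosφ·φ̇ = r ω cosθ.
L cosφ = √(L² − r² sin²θ) = 0.059064 m.
|ω_rod| = r ω |cosθ| / √(L² − r² sin²θ) = 0.0173·289.2·0.62115/0.059064 = 52.622 rad/s.

52.6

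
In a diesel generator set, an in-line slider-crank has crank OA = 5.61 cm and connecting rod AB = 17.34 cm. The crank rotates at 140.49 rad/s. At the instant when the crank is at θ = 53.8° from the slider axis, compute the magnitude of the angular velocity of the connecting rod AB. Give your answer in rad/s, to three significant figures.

27.8

ω = 140.5 rad/s
The rod makes angle φ with the slider axis where L sinφ = r sinθ; differentiating, L cosφ·φ̇ = r ω cosθ.
L cosφ = √(L² − r² sin²θ) = 0.16739 m.
|ω_rod| = r ω |cosθ| / √(L² − r² sin²θ) = 0.0561·140.5·0.59061/0.16739 = 27.809 rad/s.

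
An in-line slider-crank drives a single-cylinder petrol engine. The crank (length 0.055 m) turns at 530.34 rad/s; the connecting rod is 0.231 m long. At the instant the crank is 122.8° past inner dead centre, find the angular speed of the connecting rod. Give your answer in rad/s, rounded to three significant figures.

ω = 530.3 rad/s
The rod makes angle φ with the slider axis where L sinφ = r sinθ; differentiating, L cosφ·φ̇ = r ω cosθ.
L cosφ = √(L² − r² sin²θ) = 0.22633 m.
|ω_rod| = r ω |cosθ| / √(L² − r² sin²θ) = 0.055·530.3·0.54171/0.22633 = 69.815 rad/s.

69.8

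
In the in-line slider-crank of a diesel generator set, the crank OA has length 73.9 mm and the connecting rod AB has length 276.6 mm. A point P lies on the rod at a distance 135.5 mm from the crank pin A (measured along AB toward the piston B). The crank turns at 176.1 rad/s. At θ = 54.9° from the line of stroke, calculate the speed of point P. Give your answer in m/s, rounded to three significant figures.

12.1

ω = 176.1 rad/s.  Crank-pin speed |V_A| = rω = 13.014 m/s, perpendicular to OA.
Rod angle: sinφ = −(r/L) sinθ ⇒ φ = -12.626°; ω_rod = −rω cosθ/√(L²−r²sin²θ) = -27.724 rad/s.
V_P = V_A + ω_rod × AP, with AP = 0.1355 m along the rod.
Components: V_Px = −rω sinθ − a·ω_rod·sinφ = -11.468 m/s;  V_Py = rω cosθ + a·ω_rod·cosφ = +3.8172 m/s.
|V_P| = √(V_Px² + V_Py²) = 12.087 m/s.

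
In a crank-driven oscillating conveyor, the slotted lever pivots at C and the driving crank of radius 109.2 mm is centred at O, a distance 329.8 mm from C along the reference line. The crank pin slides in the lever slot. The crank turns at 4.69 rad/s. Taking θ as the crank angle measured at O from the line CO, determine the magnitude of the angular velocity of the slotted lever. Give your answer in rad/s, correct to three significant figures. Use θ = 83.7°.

0.579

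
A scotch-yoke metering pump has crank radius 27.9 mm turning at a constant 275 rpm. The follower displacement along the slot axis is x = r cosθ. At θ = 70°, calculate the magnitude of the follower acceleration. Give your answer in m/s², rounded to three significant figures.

7.91

ω = 28.8 rad/s (from 275 rpm).
x = r cosθ ⇒ ẍ = −rω² cosθ (ω constant).
|a| = rω²|cosθ| = 0.0279·(28.8)²·|cos 70°| = 7.9137 m/s².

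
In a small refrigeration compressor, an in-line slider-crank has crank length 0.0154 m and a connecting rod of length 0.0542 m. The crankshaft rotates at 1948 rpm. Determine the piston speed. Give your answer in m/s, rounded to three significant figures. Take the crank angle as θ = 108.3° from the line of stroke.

ω = 2π·1948/60 = 204 rad/s
For an in-line slider-crank, x = r cosθ + √(L² − r² sin²θ), so v = −rω sinθ·[1 + r cosθ/√(L² − r² sin²θ)].
With r = 0.0154 m, L = 0.0542 m, θ = 108.3°: √(L² − r² sin²θ) = 0.052191 m.
v = −0.0154·204·0.94943·[1 + 0.0154·-0.31399/0.052191] = -2.7063 m/s.
|v| = 2.7063 m/s.

2.71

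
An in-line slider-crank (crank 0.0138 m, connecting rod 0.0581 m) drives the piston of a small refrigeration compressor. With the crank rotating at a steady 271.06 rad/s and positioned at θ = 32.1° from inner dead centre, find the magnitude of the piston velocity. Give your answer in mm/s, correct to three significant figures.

ω = 271.1 rad/s
For an in-line slider-crank, x = r cosθ + √(L² − r² sin²θ), so v = −rω sinθ·[1 + r cosθ/√(L² − r² sin²θ)].
With r = 0.0138 m, L = 0.0581 m, θ = 32.1°: √(L² − r² sin²θ) = 0.057635 m.
v = −0.0138·271.1·0.53140·[1 + 0.0138·0.84712/0.057635] = -2.3909 m/s.
|v| = 2.3909 m/s = 2390.9 mm/s.

2390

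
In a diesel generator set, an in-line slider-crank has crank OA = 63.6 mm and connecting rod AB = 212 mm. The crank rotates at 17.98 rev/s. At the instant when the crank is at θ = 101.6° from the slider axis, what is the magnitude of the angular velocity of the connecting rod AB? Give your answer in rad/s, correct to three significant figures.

7.13

ω = 113 rad/s (converted from 17.98 rev/s).
The rod makes angle φ with the slider axis where L sinφ = r sinθ; differentiating, L cosφ·φ̇ = r ω cosθ.
L cosφ = √(L² − r² sin²θ) = 0.20264 m.
|ω_rod| = r ω |cosθ| / √(L² − r² sin²θ) = 0.0636·113·0.20108/0.20264 = 7.1296 rad/s.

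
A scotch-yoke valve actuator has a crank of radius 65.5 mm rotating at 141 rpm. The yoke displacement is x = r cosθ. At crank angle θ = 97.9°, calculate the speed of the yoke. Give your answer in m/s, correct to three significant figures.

0.958

ω = 14.77 rad/s (from 141 rpm).
x = r cosθ ⇒ ẋ = −rω sinθ.
|v| = rω|sinθ| = 0.0655·14.77·|sin 97.9°| = 0.95796 m/s.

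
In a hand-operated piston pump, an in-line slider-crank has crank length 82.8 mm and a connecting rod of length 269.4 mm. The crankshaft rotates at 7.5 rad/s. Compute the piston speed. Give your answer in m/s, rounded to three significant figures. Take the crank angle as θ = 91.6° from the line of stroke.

ω = 7.5 rad/s
For an in-line slider-crank, x = r cosθ + √(L² − r² sin²θ), so v = −rω sinθ·[1 + r cosθ/√(L² − r² sin²θ)].
With r = 0.0828 m, L = 0.2694 m, θ = 91.6°: √(L² − r² sin²θ) = 0.25637 m.
v = −0.0828·7.5·0.99961·[1 + 0.0828·-0.02792/0.25637] = -0.61516 m/s.
|v| = 0.61516 m/s.

0.615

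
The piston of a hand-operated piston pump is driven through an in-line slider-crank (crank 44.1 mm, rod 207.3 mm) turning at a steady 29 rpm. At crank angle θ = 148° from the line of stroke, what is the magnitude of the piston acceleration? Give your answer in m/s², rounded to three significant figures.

ω = 2π·29/60 = 3.037 rad/s
x(θ) = r cosθ + √(L² − r² sin²θ); with ω constant, a = ω²·d²x/dθ².
d²x/dθ² = −r cosθ − r²(cos2θ)/√u − r⁴ sin²2θ/(4u^{3/2}),  u = L² − r² sin²θ = 0.0424272 m².
Substituting r = 0.0441 m, L = 0.2073 m, θ = 148°: d²x/dθ² = +0.033172 m.
a = ω²·d²x/dθ² = (3.037)²·(+0.033172) = +0.30594 m/s²;  |a| = 0.30594 m/s².

0.306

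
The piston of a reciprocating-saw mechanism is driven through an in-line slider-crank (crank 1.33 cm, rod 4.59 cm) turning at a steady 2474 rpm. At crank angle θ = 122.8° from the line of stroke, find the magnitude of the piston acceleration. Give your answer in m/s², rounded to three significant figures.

589

ω = 2π·2474/60 = 259.1 rad/s
x(θ) = r cosθ + √(L² − r² sin²θ); with ω constant, a = ω²·d²x/dθ².
d²x/dθ² = −r cosθ − r²(cos2θ)/√u − r⁴ sin²2θ/(4u^{3/2}),  u = L² − r² sin²θ = 0.00198183 m².
Substituting r = 0.0133 m, L = 0.0459 m, θ = 122.8°: d²x/dθ² = +0.0087726 m.
a = ω²·d²x/dθ² = (259.1)²·(+0.0087726) = +588.83 m/s²;  |a| = 588.83 m/s².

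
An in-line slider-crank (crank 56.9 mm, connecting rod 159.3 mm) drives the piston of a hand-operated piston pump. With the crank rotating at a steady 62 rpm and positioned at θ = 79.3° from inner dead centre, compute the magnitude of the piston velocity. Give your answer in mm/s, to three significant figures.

ω = 2π·62/60 = 6.493 rad/s
For an in-line slider-crank, x = r cosθ + √(L² − r² sin²θ), so v = −rω sinθ·[1 + r cosθ/√(L² − r² sin²θ)].
With r = 0.0569 m, L = 0.1593 m, θ = 79.3°: √(L² − r² sin²θ) = 0.14917 m.
v = −0.0569·6.493·0.98261·[1 + 0.0569·0.18567/0.14917] = -0.38872 m/s.
|v| = 0.38872 m/s = 388.72 mm/s.

389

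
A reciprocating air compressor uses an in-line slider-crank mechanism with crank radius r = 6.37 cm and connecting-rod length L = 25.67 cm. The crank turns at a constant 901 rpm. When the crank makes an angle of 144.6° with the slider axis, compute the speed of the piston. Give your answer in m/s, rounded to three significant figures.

ω = 2π·901/60 = 94.35 rad/s
For an in-line slider-crank, x = r cosθ + √(L² − r² sin²θ), so v = −rω sinθ·[1 + r cosθ/√(L² − r² sin²θ)].
With r = 0.0637 m, L = 0.2567 m, θ = 144.6°: √(L² − r² sin²θ) = 0.25403 m.
v = −0.0637·94.35·0.57928·[1 + 0.0637·-0.81513/0.25403] = -2.77 m/s.
|v| = 2.77 m/s.

2.77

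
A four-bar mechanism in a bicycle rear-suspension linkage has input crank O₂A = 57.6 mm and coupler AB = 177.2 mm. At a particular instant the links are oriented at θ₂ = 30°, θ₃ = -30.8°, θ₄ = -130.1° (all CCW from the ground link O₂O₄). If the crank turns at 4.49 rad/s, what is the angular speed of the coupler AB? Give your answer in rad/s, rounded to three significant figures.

0.503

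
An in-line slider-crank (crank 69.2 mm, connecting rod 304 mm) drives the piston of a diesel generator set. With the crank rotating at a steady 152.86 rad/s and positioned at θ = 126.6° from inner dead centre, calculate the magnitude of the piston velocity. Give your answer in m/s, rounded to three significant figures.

7.32

ω = 152.9 rad/s
For an in-line slider-crank, x = r cosθ + √(L² − r² sin²θ), so v = −rω sinθ·[1 + r cosθ/√(L² − r² sin²θ)].
With r = 0.0692 m, L = 0.304 m, θ = 126.6°: √(L² − r² sin²θ) = 0.29888 m.
v = −0.0692·152.9·0.80282·[1 + 0.0692·-0.59622/0.29888] = -7.3198 m/s.
|v| = 7.3198 m/s.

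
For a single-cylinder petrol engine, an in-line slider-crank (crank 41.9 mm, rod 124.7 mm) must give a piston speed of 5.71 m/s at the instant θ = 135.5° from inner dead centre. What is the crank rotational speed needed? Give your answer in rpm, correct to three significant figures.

2460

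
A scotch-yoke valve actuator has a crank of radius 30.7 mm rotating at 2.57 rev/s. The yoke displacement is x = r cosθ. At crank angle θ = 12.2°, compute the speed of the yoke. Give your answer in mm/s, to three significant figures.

ω = 16.15 rad/s (from 2.57 rev/s).
x = r cosθ ⇒ ẋ = −rω sinθ.
|v| = rω|sinθ| = 0.0307·16.15·|sin 12.2°| = 0.10476 m/s = 104.76 mm/s.

105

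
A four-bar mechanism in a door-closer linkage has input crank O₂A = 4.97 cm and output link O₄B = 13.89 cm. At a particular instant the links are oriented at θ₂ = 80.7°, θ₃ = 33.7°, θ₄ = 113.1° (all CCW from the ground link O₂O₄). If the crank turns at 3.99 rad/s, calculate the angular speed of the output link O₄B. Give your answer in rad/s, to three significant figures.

1.06

ω₂ = 3.99 rad/s
Differentiating the loop-closure r₂e^{iθ₂}+r₃e^{iθ₃}=r₁+r₄e^{iθ₄} gives r₂ω₂e^{iθ₂}+r₃ω₃e^{iθ₃}=r₄ω₄e^{iθ₄}.
Eliminating the other unknown: ω₄ = r₂ω₂ sin(θ₂−θ₃) / [r₄ sin(θ₄−θ₃)].
Numerator sine = +0.73135; denominator sine = +0.98294.
Result = 0.0497·3.99·(+0.73135) / (0.1389·(+0.98294)) = +1.0623 rad/s; magnitude 1.0623 rad/s.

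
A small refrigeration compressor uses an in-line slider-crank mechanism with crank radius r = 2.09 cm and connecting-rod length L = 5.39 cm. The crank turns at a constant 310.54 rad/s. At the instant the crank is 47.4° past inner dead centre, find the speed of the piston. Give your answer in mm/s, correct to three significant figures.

ω = 310.5 rad/s
For an in-line slider-crank, x = r cosθ + √(L² − r² sin²θ), so v = −rω sinθ·[1 + r cosθ/√(L² − r² sin²θ)].
With r = 0.0209 m, L = 0.0539 m, θ = 47.4°: √(L² − r² sin²θ) = 0.051658 m.
v = −0.0209·310.5·0.73610·[1 + 0.0209·0.67688/0.051658] = -6.0858 m/s.
|v| = 6.0858 m/s = 6085.8 mm/s.

6090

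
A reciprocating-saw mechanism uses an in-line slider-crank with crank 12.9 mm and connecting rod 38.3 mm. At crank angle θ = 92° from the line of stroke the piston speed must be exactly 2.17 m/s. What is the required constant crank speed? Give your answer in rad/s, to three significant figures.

170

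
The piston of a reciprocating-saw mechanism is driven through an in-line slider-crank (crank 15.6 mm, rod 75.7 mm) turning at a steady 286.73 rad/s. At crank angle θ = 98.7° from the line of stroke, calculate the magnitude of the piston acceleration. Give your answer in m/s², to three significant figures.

ω = 286.7 rad/s
x(θ) = r cosθ + √(L² − r² sin²θ); with ω constant, a = ω²·d²x/dθ².
d²x/dθ² = −r cosθ − r²(cos2θ)/√u − r⁴ sin²2θ/(4u^{3/2}),  u = L² − r² sin²θ = 0.0054927 m².
Substituting r = 0.0156 m, L = 0.0757 m, θ = 98.7°: d²x/dθ² = +0.0054898 m.
a = ω²·d²x/dθ² = (286.7)²·(+0.0054898) = +451.34 m/s²;  |a| = 451.34 m/s².

451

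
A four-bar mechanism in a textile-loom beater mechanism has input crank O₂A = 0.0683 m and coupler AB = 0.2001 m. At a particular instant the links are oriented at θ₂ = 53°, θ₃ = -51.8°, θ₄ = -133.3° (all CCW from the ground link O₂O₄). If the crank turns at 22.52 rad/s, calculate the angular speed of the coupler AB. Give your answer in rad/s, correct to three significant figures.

ω₂ = 22.52 rad/s
Differentiating the loop-closure r₂e^{iθ₂}+r₃e^{iθ₃}=r₁+r₄e^{iθ₄} gives r₂ω₂e^{iθ₂}+r₃ω₃e^{iθ₃}=r₄ω₄e^{iθ₄}.
Eliminating the other unknown: ω₃ = r₂ω₂ sin(θ₄−θ₂) / [r₃ sin(θ₃−θ₄)].
Numerator sine = +0.10973; denominator sine = +0.98902.
Result = 0.0683·22.52·(+0.10973) / (0.2001·(+0.98902)) = +0.85287 rad/s; magnitude 0.85287 rad/s.

0.853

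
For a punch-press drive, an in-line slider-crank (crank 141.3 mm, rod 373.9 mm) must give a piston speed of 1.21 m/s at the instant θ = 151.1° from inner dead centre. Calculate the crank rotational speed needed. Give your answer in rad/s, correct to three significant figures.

26.7

For an in-line slider-crank, |v_piston| = rω|sinθ|·[1 + r cosθ/√(L² − r² sin²θ)].
With r = 0.1413 m, L = 0.3739 m, θ = 151.1°: the bracketed kinematic factor |dx/dθ| = 0.045309 m.
ω = v/|dx/dθ| = 1.21/0.045309 = 26.706 rad/s.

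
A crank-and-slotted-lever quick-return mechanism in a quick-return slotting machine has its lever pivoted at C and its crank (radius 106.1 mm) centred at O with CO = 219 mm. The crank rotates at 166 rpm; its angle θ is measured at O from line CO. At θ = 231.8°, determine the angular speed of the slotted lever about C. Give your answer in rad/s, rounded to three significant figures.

1.77

ω = 17.38 rad/s (from 166 rpm).
Crank pin A relative to C: A = (d + r cosθ, r sinθ); lever angle φ = atan2(r sinθ, d + r cosθ).
Differentiating tanφ: φ̇ = rω(d cosθ + r)/(d² + r² + 2dr cosθ).
d² + r² + 2dr cosθ = |CA|² = 0.0304797 m²;  d cosθ + r = -0.029331 m.
|ω_lever| = |0.1061·17.38·-0.029331| / 0.0304797 = 1.7749 rad/s.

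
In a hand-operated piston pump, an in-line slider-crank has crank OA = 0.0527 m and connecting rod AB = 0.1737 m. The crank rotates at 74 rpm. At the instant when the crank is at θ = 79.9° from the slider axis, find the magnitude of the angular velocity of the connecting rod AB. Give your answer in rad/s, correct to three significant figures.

0.432

ω = 7.749 rad/s (converted from 74 rpm).
The rod makes angle φ with the slider axis where L sinφ = r sinθ; differentiating, L cosφ·φ̇ = r ω cosθ.
L cosφ = √(L² − r² sin²θ) = 0.16577 m.
|ω_rod| = r ω |cosθ| / √(L² − r² sin²θ) = 0.0527·7.749·0.17537/0.16577 = 0.43203 rad/s.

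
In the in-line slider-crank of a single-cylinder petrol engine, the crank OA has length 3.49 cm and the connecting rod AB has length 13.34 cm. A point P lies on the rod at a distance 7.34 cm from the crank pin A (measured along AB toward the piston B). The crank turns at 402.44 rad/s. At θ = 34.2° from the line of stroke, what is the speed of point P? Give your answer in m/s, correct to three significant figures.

10.3

ω = 402.4 rad/s.  Crank-pin speed |V_A| = rω = 14.045 m/s, perpendicular to OA.
Rod angle: sinφ = −(r/L) sinθ ⇒ φ = -8.456°; ω_rod = −rω cosθ/√(L²−r²sin²θ) = -88.037 rad/s.
V_P = V_A + ω_rod × AP, with AP = 0.0734 m along the rod.
Components: V_Px = −rω sinθ − a·ω_rod·sinφ = -8.8448 m/s;  V_Py = rω cosθ + a·ω_rod·cosφ = +5.2248 m/s.
|V_P| = √(V_Px² + V_Py²) = 10.273 m/s.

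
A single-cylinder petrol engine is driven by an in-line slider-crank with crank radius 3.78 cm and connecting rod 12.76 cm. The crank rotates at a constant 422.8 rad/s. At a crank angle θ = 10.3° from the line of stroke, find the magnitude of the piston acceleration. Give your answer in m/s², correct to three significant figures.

ω = 422.8 rad/s
x(θ) = r cosθ + √(L² − r² sin²θ); with ω constant, a = ω²·d²x/dθ².
d²x/dθ² = −r cosθ − r²(cos2θ)/√u − r⁴ sin²2θ/(4u^{3/2}),  u = L² − r² sin²θ = 0.0162361 m².
Substituting r = 0.0378 m, L = 0.1276 m, θ = 10.3°: d²x/dθ² = -0.047718 m.
a = ω²·d²x/dθ² = (422.8)²·(-0.047718) = -8530.1 m/s²;  |a| = 8530.1 m/s².

8530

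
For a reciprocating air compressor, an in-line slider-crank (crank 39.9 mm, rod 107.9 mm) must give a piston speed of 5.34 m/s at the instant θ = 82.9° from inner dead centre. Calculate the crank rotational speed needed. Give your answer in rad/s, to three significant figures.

129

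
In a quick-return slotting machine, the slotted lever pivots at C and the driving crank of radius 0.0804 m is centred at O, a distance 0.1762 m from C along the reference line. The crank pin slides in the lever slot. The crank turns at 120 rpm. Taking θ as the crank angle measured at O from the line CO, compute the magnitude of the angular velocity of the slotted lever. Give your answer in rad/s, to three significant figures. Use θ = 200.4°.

7.82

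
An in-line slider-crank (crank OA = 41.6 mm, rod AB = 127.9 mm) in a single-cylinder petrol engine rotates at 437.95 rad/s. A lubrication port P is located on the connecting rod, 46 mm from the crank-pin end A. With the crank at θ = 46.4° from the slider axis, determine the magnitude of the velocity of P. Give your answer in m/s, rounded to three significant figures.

ω = 437.9 rad/s.  Crank-pin speed |V_A| = rω = 18.219 m/s, perpendicular to OA.
Rod angle: sinφ = −(r/L) sinθ ⇒ φ = -13.623°; ω_rod = −rω cosθ/√(L²−r²sin²θ) = -101.08 rad/s.
V_P = V_A + ω_rod × AP, with AP = 0.046 m along the rod.
Components: V_Px = −rω sinθ − a·ω_rod·sinφ = -14.289 m/s;  V_Py = rω cosθ + a·ω_rod·cosφ = +8.0453 m/s.
|V_P| = √(V_Px² + V_Py²) = 16.398 m/s.

16.4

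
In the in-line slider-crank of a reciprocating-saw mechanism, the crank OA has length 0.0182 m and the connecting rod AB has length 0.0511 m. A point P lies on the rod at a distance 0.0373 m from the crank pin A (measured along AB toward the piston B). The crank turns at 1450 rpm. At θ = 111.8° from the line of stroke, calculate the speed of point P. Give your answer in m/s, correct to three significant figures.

ω = 151.8 rad/s.  Crank-pin speed |V_A| = rω = 2.7636 m/s, perpendicular to OA.
Rod angle: sinφ = −(r/L) sinθ ⇒ φ = -19.311°; ω_rod = −rω cosθ/√(L²−r²sin²θ) = +21.281 rad/s.
V_P = V_A + ω_rod × AP, with AP = 0.0373 m along the rod.
Components: V_Px = −rω sinθ − a·ω_rod·sinφ = -2.3034 m/s;  V_Py = rω cosθ + a·ω_rod·cosφ = -0.27716 m/s.
|V_P| = √(V_Px² + V_Py²) = 2.32 m/s.

2.32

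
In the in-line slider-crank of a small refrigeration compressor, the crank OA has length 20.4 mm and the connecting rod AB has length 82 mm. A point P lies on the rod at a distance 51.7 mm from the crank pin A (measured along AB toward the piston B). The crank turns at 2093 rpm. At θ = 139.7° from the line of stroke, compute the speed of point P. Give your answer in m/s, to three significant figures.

ω = 219.2 rad/s.  Crank-pin speed |V_A| = rω = 4.4712 m/s, perpendicular to OA.
Rod angle: sinφ = −(r/L) sinθ ⇒ φ = -9.260°; ω_rod = −rω cosθ/√(L²−r²sin²θ) = +42.135 rad/s.
V_P = V_A + ω_rod × AP, with AP = 0.0517 m along the rod.
Components: V_Px = −rω sinθ − a·ω_rod·sinφ = -2.5414 m/s;  V_Py = rω cosθ + a·ω_rod·cosφ = -1.2601 m/s.
|V_P| = √(V_Px² + V_Py²) = 2.8367 m/s.

2.84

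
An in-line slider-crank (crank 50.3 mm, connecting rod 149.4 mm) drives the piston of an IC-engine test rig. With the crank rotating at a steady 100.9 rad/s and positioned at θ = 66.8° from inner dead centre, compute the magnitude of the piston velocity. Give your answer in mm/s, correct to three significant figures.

5320

ω = 100.9 rad/s
For an in-line slider-crank, x = r cosθ + √(L² − r² sin²θ), so v = −rω sinθ·[1 + r cosθ/√(L² − r² sin²θ)].
With r = 0.0503 m, L = 0.1494 m, θ = 66.8°: √(L² − r² sin²θ) = 0.14207 m.
v = −0.0503·100.9·0.91914·[1 + 0.0503·0.39394/0.14207] = -5.3155 m/s.
|v| = 5.3155 m/s = 5315.5 mm/s.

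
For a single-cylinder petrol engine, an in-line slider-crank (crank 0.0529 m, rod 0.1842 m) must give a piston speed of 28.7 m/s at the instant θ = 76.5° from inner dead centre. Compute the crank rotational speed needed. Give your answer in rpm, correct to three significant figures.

4980

For an in-line slider-crank, |v_piston| = rω|sinθ|·[1 + r cosθ/√(L² − r² sin²θ)].
With r = 0.0529 m, L = 0.1842 m, θ = 76.5°: the bracketed kinematic factor |dx/dθ| = 0.05503 m.
ω = v/|dx/dθ| = 28.7/0.05503 = 521.54 rad/s.
N = 60ω/(2π) = 4980.3 rpm.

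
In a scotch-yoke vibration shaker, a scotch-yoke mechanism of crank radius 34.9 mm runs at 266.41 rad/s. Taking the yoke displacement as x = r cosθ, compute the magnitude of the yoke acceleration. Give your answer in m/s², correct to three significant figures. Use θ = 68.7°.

900

ω = 266.4 rad/s
x = r cosθ ⇒ ẍ = −rω² cosθ (ω constant).
|a| = rω²|cosθ| = 0.0349·(266.4)²·|cos 68.7°| = 899.77 m/s².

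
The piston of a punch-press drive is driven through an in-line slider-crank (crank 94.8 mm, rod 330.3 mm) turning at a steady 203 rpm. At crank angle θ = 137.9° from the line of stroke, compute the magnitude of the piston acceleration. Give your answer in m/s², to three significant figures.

ω = 2π·203/60 = 21.26 rad/s
x(θ) = r cosθ + √(L² − r² sin²θ); with ω constant, a = ω²·d²x/dθ².
d²x/dθ² = −r cosθ − r²(cos2θ)/√u − r⁴ sin²2θ/(4u^{3/2}),  u = L² − r² sin²θ = 0.105059 m².
Substituting r = 0.0948 m, L = 0.3303 m, θ = 137.9°: d²x/dθ² = +0.06695 m.
a = ω²·d²x/dθ² = (21.26)²·(+0.06695) = +30.255 m/s²;  |a| = 30.255 m/s².

30.3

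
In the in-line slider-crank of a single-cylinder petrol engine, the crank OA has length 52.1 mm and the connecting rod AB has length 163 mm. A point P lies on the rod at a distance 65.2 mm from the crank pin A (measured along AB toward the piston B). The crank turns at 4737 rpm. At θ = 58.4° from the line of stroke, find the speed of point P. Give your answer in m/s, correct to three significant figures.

24.9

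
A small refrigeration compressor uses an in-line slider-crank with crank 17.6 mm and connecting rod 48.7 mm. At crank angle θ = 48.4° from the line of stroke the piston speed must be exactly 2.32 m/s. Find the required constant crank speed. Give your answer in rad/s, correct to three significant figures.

141

For an in-line slider-crank, |v_piston| = rω|sinθ|·[1 + r cosθ/√(L² − r² sin²θ)].
With r = 0.0176 m, L = 0.0487 m, θ = 48.4°: the bracketed kinematic factor |dx/dθ| = 0.016441 m.
ω = v/|dx/dθ| = 2.32/0.016441 = 141.11 rad/s.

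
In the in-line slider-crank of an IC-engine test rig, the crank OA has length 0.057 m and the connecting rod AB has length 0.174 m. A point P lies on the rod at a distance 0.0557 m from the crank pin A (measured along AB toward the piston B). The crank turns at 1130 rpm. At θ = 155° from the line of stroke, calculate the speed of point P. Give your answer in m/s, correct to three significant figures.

ω = 118.3 rad/s.  Crank-pin speed |V_A| = rω = 6.745 m/s, perpendicular to OA.
Rod angle: sinφ = −(r/L) sinθ ⇒ φ = -7.958°; ω_rod = −rω cosθ/√(L²−r²sin²θ) = +35.474 rad/s.
V_P = V_A + ω_rod × AP, with AP = 0.0557 m along the rod.
Components: V_Px = −rω sinθ − a·ω_rod·sinφ = -2.577 m/s;  V_Py = rω cosθ + a·ω_rod·cosφ = -4.1562 m/s.
|V_P| = √(V_Px² + V_Py²) = 4.8903 m/s.

4.89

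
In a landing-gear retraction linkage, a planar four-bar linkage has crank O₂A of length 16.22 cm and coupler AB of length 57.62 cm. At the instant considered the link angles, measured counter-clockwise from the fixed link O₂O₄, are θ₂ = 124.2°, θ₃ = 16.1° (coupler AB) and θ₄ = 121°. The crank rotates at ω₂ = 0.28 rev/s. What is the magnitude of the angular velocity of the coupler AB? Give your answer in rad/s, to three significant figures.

ω₂ = 1.759 rad/s (from 0.28 rev/s).
Differentiating the loop-closure r₂e^{iθ₂}+r₃e^{iθ₃}=r₁+r₄e^{iθ₄} gives r₂ω₂e^{iθ₂}+r₃ω₃e^{iθ₃}=r₄ω₄e^{iθ₄}.
Eliminating the other unknown: ω₃ = r₂ω₂ sin(θ₄−θ₂) / [r₃ sin(θ₃−θ₄)].
Numerator sine = -0.05582; denominator sine = -0.96638.
Result = 0.1622·1.759·(-0.05582) / (0.5762·(-0.96638)) = +0.028607 rad/s; magnitude 0.028607 rad/s.

0.0286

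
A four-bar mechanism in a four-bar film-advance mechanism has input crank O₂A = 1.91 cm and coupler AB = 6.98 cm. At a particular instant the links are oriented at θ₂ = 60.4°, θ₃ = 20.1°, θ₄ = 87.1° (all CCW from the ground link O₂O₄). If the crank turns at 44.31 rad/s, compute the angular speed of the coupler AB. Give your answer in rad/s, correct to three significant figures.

ω₂ = 44.31 rad/s
Differentiating the loop-closure r₂e^{iθ₂}+r₃e^{iθ₃}=r₁+r₄e^{iθ₄} gives r₂ω₂e^{iθ₂}+r₃ω₃e^{iθ₃}=r₄ω₄e^{iθ₄}.
Eliminating the other unknown: ω₃ = r₂ω₂ sin(θ₄−θ₂) / [r₃ sin(θ₃−θ₄)].
Numerator sine = +0.44932; denominator sine = -0.92050.
Result = 0.0191·44.31·(+0.44932) / (0.0698·(-0.92050)) = -5.9185 rad/s; magnitude 5.9185 rad/s.

5.92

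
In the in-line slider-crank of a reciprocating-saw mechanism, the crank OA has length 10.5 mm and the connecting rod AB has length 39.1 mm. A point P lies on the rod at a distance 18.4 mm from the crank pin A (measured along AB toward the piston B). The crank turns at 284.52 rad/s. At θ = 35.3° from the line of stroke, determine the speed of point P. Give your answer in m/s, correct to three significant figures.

ω = 284.5 rad/s.  Crank-pin speed |V_A| = rω = 2.9875 m/s, perpendicular to OA.
Rod angle: sinφ = −(r/L) sinθ ⇒ φ = -8.927°; ω_rod = −rω cosθ/√(L²−r²sin²θ) = -63.122 rad/s.
V_P = V_A + ω_rod × AP, with AP = 0.0184 m along the rod.
Components: V_Px = −rω sinθ − a·ω_rod·sinφ = -1.9066 m/s;  V_Py = rω cosθ + a·ω_rod·cosφ = +1.2908 m/s.
|V_P| = √(V_Px² + V_Py²) = 2.3024 m/s.

2.30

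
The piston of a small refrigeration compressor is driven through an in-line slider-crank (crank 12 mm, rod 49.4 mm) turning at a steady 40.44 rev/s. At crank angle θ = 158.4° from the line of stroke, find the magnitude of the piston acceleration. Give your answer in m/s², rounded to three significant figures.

581

ω = 2π·40.4 = 254.1 rad/s
x(θ) = r cosθ + √(L² − r² sin²θ); with ω constant, a = ω²·d²x/dθ².
d²x/dθ² = −r cosθ − r²(cos2θ)/√u − r⁴ sin²2θ/(4u^{3/2}),  u = L² − r² sin²θ = 0.00242085 m².
Substituting r = 0.012 m, L = 0.0494 m, θ = 158.4°: d²x/dθ² = +0.0090034 m.
a = ω²·d²x/dθ² = (254.1)²·(+0.0090034) = +581.29 m/s²;  |a| = 581.29 m/s².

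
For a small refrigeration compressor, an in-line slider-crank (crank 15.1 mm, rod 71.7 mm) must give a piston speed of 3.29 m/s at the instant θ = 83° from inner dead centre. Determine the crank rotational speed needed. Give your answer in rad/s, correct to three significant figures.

214

For an in-line slider-crank, |v_piston| = rω|sinθ|·[1 + r cosθ/√(L² − r² sin²θ)].
With r = 0.0151 m, L = 0.0717 m, θ = 83°: the bracketed kinematic factor |dx/dθ| = 0.015381 m.
ω = v/|dx/dθ| = 3.29/0.015381 = 213.9 rad/s.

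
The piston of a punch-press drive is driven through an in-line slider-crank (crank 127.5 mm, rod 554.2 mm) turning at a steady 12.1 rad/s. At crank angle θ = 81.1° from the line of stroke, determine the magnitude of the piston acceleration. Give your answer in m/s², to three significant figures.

1.31

ω = 12.1 rad/s
x(θ) = r cosθ + √(L² − r² sin²θ); with ω constant, a = ω²·d²x/dθ².
d²x/dθ² = −r cosθ − r²(cos2θ)/√u − r⁴ sin²2θ/(4u^{3/2}),  u = L² − r² sin²θ = 0.29127 m².
Substituting r = 0.1275 m, L = 0.5542 m, θ = 81.1°: d²x/dθ² = +0.0089144 m.
a = ω²·d²x/dθ² = (12.1)²·(+0.0089144) = +1.3052 m/s²;  |a| = 1.3052 m/s².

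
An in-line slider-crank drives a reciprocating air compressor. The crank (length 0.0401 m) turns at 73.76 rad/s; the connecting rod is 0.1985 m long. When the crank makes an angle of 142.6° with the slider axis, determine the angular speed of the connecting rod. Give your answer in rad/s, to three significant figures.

11.9

ω = 73.76 rad/s
The rod makes angle φ with the slider axis where L sinφ = r sinθ; differentiating, L cosφ·φ̇ = r ω cosθ.
L cosφ = √(L² − r² sin²θ) = 0.197 m.
|ω_rod| = r ω |cosθ| / √(L² − r² sin²θ) = 0.0401·73.76·0.79441/0.197 = 11.927 rad/s.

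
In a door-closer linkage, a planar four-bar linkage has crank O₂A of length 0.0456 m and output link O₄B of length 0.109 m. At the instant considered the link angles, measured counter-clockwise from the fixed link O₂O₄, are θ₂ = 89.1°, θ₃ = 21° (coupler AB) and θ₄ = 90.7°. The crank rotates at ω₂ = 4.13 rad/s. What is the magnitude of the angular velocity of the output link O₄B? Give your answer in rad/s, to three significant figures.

1.71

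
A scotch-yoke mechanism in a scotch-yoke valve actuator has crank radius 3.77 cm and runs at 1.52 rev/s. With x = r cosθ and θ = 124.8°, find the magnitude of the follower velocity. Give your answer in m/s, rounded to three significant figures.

ω = 9.55 rad/s (from 1.52 rev/s).
x = r cosθ ⇒ ẋ = −rω sinθ.
|v| = rω|sinθ| = 0.0377·9.55·|sin 124.8°| = 0.29566 m/s.

0.296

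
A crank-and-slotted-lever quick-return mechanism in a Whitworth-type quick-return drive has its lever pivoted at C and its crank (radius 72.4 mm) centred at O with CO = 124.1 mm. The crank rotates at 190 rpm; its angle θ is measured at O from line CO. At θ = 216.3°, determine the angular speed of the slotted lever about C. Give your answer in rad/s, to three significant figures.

6.46

ω = 19.9 rad/s (from 190 rpm).
Crank pin A relative to C: A = (d + r cosθ, r sinθ); lever angle φ = atan2(r sinθ, d + r cosθ).
Differentiating tanφ: φ̇ = rω(d cosθ + r)/(d² + r² + 2dr cosθ).
d² + r² + 2dr cosθ = |CA|² = 0.0061603 m²;  d cosθ + r = -0.027616 m.
|ω_lever| = |0.0724·19.9·-0.027616| / 0.0061603 = 6.4577 rad/s.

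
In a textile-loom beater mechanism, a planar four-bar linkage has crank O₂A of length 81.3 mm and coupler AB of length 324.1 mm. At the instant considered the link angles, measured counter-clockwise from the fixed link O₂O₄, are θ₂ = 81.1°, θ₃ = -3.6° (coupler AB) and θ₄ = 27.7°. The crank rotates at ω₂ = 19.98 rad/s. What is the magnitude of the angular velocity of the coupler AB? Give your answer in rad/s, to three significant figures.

7.75

ω₂ = 19.98 rad/s
Differentiating the loop-closure r₂e^{iθ₂}+r₃e^{iθ₃}=r₁+r₄e^{iθ₄} gives r₂ω₂e^{iθ₂}+r₃ω₃e^{iθ₃}=r₄ω₄e^{iθ₄}.
Eliminating the other unknown: ω₃ = r₂ω₂ sin(θ₄−θ₂) / [r₃ sin(θ₃−θ₄)].
Numerator sine = -0.80282; denominator sine = -0.51952.
Result = 0.0813·19.98·(-0.80282) / (0.3241·(-0.51952)) = +7.745 rad/s; magnitude 7.745 rad/s.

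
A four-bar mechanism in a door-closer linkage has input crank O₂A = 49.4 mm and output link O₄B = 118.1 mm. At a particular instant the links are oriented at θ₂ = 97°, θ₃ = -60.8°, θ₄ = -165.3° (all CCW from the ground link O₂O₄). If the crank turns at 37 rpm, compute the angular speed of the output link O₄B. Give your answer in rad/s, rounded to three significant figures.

ω₂ = 3.875 rad/s (from 37 rpm).
Differentiating the loop-closure r₂e^{iθ₂}+r₃e^{iθ₃}=r₁+r₄e^{iθ₄} gives r₂ω₂e^{iθ₂}+r₃ω₃e^{iθ₃}=r₄ω₄e^{iθ₄}.
Eliminating the other unknown: ω₄ = r₂ω₂ sin(θ₂−θ₃) / [r₄ sin(θ₄−θ₃)].
Numerator sine = +0.37784; denominator sine = -0.96815.
Result = 0.0494·3.875·(+0.37784) / (0.1181·(-0.96815)) = -0.63252 rad/s; magnitude 0.63252 rad/s.

0.633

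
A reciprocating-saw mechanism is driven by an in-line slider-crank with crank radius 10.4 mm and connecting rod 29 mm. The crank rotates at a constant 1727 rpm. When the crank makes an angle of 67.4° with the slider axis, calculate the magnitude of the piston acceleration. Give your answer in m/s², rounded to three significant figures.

42.0

ω = 2π·1727/60 = 180.9 rad/s
x(θ) = r cosθ + √(L² − r² sin²θ); with ω constant, a = ω²·d²x/dθ².
d²x/dθ² = −r cosθ − r²(cos2θ)/√u − r⁴ sin²2θ/(4u^{3/2}),  u = L² − r² sin²θ = 0.000748813 m².
Substituting r = 0.0104 m, L = 0.029 m, θ = 67.4°: d²x/dθ² = -0.0012834 m.
a = ω²·d²x/dθ² = (180.9)²·(-0.0012834) = -41.977 m/s²;  |a| = 41.977 m/s².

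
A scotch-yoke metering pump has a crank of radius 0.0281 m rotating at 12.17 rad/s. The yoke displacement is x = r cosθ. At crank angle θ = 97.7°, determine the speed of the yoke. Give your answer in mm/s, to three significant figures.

ω = 12.17 rad/s
x = r cosθ ⇒ ẋ = −rω sinθ.
|v| = rω|sinθ| = 0.0281·12.17·|sin 97.7°| = 0.33889 m/s = 338.89 mm/s.

339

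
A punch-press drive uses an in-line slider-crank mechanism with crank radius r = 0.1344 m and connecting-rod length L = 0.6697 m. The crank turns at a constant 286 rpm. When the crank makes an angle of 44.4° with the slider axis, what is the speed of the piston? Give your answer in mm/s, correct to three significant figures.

ω = 2π·286/60 = 29.95 rad/s
For an in-line slider-crank, x = r cosθ + √(L² − r² sin²θ), so v = −rω sinθ·[1 + r cosθ/√(L² − r² sin²θ)].
With r = 0.1344 m, L = 0.6697 m, θ = 44.4°: √(L² − r² sin²θ) = 0.66307 m.
v = −0.1344·29.95·0.69966·[1 + 0.1344·0.71447/0.66307] = -3.2242 m/s.
|v| = 3.2242 m/s = 3224.2 mm/s.

3220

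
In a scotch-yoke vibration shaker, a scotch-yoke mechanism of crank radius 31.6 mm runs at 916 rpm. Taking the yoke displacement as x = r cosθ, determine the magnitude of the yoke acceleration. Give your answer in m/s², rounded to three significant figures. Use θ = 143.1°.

233

ω = 95.92 rad/s (from 916 rpm).
x = r cosθ ⇒ ẍ = −rω² cosθ (ω constant).
|a| = rω²|cosθ| = 0.0316·(95.92)²·|cos 143.1°| = 232.52 m/s².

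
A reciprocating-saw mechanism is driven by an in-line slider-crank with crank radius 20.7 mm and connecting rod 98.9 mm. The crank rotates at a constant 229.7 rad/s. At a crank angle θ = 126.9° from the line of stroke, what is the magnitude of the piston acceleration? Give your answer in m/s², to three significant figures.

718

ω = 229.7 rad/s
x(θ) = r cosθ + √(L² − r² sin²θ); with ω constant, a = ω²·d²x/dθ².
d²x/dθ² = −r cosθ − r²(cos2θ)/√u − r⁴ sin²2θ/(4u^{3/2}),  u = L² − r² sin²θ = 0.00950719 m².
Substituting r = 0.0207 m, L = 0.0989 m, θ = 126.9°: d²x/dθ² = +0.013609 m.
a = ω²·d²x/dθ² = (229.7)²·(+0.013609) = +718.04 m/s²;  |a| = 718.04 m/s².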